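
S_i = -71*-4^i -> [-71, 284, -1136, 4544, -18176]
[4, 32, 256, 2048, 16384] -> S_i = 4*8^i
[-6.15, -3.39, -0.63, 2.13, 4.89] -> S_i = -6.15 + 2.76*i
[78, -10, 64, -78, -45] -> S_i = Random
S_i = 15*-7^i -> [15, -105, 735, -5145, 36015]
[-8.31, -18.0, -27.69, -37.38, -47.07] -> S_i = -8.31 + -9.69*i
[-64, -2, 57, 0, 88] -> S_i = Random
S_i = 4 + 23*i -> [4, 27, 50, 73, 96]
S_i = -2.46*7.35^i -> [-2.46, -18.08, -132.9, -976.78, -7179.34]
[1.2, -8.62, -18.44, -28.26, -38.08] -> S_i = 1.20 + -9.82*i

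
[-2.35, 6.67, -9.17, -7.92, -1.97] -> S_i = Random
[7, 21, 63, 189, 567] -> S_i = 7*3^i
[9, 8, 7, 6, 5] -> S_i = 9 + -1*i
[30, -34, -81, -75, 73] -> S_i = Random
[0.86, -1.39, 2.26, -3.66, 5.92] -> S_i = 0.86*(-1.62)^i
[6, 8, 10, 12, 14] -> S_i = 6 + 2*i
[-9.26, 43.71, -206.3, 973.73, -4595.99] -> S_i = -9.26*(-4.72)^i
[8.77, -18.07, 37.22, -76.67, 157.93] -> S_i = 8.77*(-2.06)^i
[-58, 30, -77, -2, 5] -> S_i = Random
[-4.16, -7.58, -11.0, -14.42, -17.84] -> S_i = -4.16 + -3.42*i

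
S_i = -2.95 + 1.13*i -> [-2.95, -1.82, -0.69, 0.44, 1.57]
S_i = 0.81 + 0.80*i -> [0.81, 1.61, 2.41, 3.21, 4.01]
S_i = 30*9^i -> [30, 270, 2430, 21870, 196830]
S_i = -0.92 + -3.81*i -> [-0.92, -4.73, -8.54, -12.35, -16.16]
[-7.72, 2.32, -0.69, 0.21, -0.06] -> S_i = -7.72*(-0.30)^i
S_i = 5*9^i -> [5, 45, 405, 3645, 32805]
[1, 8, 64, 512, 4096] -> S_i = 1*8^i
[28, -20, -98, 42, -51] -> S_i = Random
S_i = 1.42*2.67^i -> [1.42, 3.79, 10.12, 27.03, 72.17]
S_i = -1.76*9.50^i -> [-1.76, -16.72, -158.84, -1508.98, -14335.31]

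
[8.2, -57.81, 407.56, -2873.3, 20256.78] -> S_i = 8.20*(-7.05)^i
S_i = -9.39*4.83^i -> [-9.39, -45.35, -219.06, -1058.05, -5110.39]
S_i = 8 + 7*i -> [8, 15, 22, 29, 36]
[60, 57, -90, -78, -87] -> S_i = Random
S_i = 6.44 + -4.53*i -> [6.44, 1.91, -2.62, -7.15, -11.68]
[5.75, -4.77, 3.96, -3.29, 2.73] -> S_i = 5.75*(-0.83)^i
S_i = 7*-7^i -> [7, -49, 343, -2401, 16807]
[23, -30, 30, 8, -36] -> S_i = Random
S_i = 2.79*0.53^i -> [2.79, 1.48, 0.78, 0.42, 0.22]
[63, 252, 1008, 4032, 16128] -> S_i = 63*4^i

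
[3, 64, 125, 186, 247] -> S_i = 3 + 61*i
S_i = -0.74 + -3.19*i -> [-0.74, -3.93, -7.12, -10.31, -13.5]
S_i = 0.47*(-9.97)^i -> [0.47, -4.69, 46.72, -465.78, 4643.85]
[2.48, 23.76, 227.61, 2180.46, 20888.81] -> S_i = 2.48*9.58^i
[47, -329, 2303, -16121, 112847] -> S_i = 47*-7^i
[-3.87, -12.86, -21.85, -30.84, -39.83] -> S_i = -3.87 + -8.99*i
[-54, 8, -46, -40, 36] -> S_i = Random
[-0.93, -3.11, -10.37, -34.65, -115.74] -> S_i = -0.93*3.34^i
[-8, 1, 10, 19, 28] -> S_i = -8 + 9*i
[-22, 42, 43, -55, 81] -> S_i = Random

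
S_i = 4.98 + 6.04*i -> [4.98, 11.02, 17.06, 23.1, 29.14]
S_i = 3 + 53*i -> [3, 56, 109, 162, 215]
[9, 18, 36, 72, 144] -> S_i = 9*2^i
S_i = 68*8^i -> [68, 544, 4352, 34816, 278528]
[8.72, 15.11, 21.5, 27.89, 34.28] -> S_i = 8.72 + 6.39*i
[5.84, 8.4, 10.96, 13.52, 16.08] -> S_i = 5.84 + 2.56*i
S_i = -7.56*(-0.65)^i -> [-7.56, 4.91, -3.19, 2.08, -1.35]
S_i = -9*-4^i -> [-9, 36, -144, 576, -2304]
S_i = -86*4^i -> [-86, -344, -1376, -5504, -22016]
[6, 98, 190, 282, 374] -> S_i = 6 + 92*i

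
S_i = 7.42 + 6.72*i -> [7.42, 14.14, 20.86, 27.58, 34.3]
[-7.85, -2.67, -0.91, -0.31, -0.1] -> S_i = -7.85*0.34^i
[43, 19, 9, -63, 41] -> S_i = Random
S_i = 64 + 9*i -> [64, 73, 82, 91, 100]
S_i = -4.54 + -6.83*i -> [-4.54, -11.37, -18.2, -25.03, -31.86]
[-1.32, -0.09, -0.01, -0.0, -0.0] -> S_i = -1.32*0.07^i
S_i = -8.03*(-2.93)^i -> [-8.03, 23.53, -68.94, 201.98, -591.82]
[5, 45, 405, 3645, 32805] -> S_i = 5*9^i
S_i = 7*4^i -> [7, 28, 112, 448, 1792]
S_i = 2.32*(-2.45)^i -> [2.32, -5.68, 13.93, -34.12, 83.59]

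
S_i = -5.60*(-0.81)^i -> [-5.6, 4.54, -3.67, 2.98, -2.41]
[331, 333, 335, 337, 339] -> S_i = 331 + 2*i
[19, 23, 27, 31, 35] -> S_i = 19 + 4*i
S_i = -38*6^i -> [-38, -228, -1368, -8208, -49248]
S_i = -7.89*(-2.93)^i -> [-7.89, 23.12, -67.73, 198.46, -581.5]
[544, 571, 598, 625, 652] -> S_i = 544 + 27*i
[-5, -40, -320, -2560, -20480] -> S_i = -5*8^i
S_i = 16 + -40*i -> [16, -24, -64, -104, -144]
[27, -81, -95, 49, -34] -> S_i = Random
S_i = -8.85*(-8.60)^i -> [-8.85, 76.11, -654.55, 5629.1, -48410.22]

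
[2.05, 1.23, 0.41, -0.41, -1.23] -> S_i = 2.05 + -0.82*i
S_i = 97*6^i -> [97, 582, 3492, 20952, 125712]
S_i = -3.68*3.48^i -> [-3.68, -12.81, -44.57, -155.09, -539.72]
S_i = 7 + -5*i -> [7, 2, -3, -8, -13]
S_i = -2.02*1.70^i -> [-2.02, -3.43, -5.84, -9.92, -16.87]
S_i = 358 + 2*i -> [358, 360, 362, 364, 366]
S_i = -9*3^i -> [-9, -27, -81, -243, -729]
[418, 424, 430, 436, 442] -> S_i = 418 + 6*i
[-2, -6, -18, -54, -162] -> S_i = -2*3^i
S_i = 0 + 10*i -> [0, 10, 20, 30, 40]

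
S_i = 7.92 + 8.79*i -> [7.92, 16.71, 25.5, 34.29, 43.08]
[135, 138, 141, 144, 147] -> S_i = 135 + 3*i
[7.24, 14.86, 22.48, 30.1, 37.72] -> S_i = 7.24 + 7.62*i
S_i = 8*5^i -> [8, 40, 200, 1000, 5000]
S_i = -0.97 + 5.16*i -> [-0.97, 4.19, 9.35, 14.51, 19.67]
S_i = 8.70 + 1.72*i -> [8.7, 10.42, 12.14, 13.86, 15.58]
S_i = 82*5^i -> [82, 410, 2050, 10250, 51250]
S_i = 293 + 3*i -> [293, 296, 299, 302, 305]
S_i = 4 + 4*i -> [4, 8, 12, 16, 20]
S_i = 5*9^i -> [5, 45, 405, 3645, 32805]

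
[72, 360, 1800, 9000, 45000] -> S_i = 72*5^i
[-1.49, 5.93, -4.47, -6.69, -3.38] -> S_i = Random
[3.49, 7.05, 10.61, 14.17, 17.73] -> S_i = 3.49 + 3.56*i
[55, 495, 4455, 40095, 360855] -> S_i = 55*9^i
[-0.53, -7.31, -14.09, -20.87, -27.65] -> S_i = -0.53 + -6.78*i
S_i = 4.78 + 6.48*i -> [4.78, 11.26, 17.74, 24.22, 30.7]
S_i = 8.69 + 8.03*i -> [8.69, 16.72, 24.75, 32.78, 40.81]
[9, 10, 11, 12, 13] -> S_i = 9 + 1*i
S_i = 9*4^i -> [9, 36, 144, 576, 2304]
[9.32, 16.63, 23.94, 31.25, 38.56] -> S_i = 9.32 + 7.31*i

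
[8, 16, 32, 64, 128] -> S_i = 8*2^i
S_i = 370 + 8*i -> [370, 378, 386, 394, 402]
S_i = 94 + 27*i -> [94, 121, 148, 175, 202]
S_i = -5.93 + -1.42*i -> [-5.93, -7.35, -8.77, -10.19, -11.61]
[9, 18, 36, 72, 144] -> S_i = 9*2^i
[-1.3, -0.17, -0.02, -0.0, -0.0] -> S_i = -1.30*0.13^i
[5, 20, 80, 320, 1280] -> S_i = 5*4^i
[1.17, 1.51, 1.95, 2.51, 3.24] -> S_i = 1.17*1.29^i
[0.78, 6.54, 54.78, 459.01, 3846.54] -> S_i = 0.78*8.38^i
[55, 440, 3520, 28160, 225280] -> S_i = 55*8^i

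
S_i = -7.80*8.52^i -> [-7.8, -66.46, -566.21, -4824.07, -41101.06]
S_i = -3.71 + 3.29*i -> [-3.71, -0.42, 2.87, 6.16, 9.45]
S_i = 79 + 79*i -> [79, 158, 237, 316, 395]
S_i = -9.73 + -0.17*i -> [-9.73, -9.9, -10.07, -10.24, -10.41]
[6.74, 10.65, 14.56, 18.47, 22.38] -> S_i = 6.74 + 3.91*i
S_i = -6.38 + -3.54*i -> [-6.38, -9.92, -13.46, -17.0, -20.54]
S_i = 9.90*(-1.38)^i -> [9.9, -13.66, 18.85, -26.02, 35.9]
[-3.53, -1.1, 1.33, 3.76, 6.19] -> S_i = -3.53 + 2.43*i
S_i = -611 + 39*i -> [-611, -572, -533, -494, -455]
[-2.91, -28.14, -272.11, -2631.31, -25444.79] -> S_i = -2.91*9.67^i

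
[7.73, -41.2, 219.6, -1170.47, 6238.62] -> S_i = 7.73*(-5.33)^i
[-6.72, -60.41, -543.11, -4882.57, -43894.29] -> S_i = -6.72*8.99^i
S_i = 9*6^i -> [9, 54, 324, 1944, 11664]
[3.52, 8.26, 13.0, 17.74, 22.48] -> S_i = 3.52 + 4.74*i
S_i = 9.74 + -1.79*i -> [9.74, 7.95, 6.16, 4.37, 2.58]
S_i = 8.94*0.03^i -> [8.94, 0.27, 0.01, 0.0, 0.0]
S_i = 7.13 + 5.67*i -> [7.13, 12.8, 18.47, 24.14, 29.81]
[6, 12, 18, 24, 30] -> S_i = 6 + 6*i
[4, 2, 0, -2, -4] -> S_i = 4 + -2*i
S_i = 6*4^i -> [6, 24, 96, 384, 1536]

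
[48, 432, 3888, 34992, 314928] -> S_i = 48*9^i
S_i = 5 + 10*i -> [5, 15, 25, 35, 45]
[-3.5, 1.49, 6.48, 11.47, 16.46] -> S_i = -3.50 + 4.99*i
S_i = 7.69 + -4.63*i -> [7.69, 3.06, -1.57, -6.2, -10.83]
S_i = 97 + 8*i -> [97, 105, 113, 121, 129]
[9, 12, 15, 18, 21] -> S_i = 9 + 3*i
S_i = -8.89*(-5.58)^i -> [-8.89, 49.61, -276.8, 1544.56, -8618.64]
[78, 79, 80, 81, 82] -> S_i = 78 + 1*i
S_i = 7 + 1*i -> [7, 8, 9, 10, 11]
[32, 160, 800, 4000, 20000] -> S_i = 32*5^i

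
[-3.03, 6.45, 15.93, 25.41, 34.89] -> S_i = -3.03 + 9.48*i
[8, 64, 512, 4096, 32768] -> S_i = 8*8^i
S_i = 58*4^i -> [58, 232, 928, 3712, 14848]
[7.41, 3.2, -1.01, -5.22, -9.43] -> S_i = 7.41 + -4.21*i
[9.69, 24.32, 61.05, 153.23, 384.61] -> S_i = 9.69*2.51^i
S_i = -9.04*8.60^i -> [-9.04, -77.74, -668.6, -5749.95, -49449.54]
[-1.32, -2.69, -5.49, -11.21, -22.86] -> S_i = -1.32*2.04^i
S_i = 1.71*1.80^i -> [1.71, 3.08, 5.54, 9.97, 17.95]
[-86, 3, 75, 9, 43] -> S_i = Random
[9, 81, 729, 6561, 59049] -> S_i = 9*9^i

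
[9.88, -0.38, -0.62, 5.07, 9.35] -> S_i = Random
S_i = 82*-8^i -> [82, -656, 5248, -41984, 335872]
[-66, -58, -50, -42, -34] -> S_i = -66 + 8*i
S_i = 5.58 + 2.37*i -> [5.58, 7.95, 10.32, 12.69, 15.06]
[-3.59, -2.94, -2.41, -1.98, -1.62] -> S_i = -3.59*0.82^i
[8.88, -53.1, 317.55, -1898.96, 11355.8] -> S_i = 8.88*(-5.98)^i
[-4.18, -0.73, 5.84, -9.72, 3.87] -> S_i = Random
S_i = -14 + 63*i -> [-14, 49, 112, 175, 238]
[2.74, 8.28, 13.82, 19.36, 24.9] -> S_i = 2.74 + 5.54*i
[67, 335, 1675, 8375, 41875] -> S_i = 67*5^i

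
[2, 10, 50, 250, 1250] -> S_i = 2*5^i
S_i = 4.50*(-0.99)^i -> [4.5, -4.46, 4.41, -4.37, 4.32]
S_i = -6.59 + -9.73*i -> [-6.59, -16.32, -26.05, -35.78, -45.51]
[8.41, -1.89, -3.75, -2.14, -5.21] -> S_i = Random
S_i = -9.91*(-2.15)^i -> [-9.91, 21.31, -45.81, 98.49, -211.75]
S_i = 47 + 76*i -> [47, 123, 199, 275, 351]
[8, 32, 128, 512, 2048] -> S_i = 8*4^i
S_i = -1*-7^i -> [-1, 7, -49, 343, -2401]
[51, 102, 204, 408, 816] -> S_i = 51*2^i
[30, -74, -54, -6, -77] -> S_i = Random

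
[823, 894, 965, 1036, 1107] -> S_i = 823 + 71*i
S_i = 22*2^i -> [22, 44, 88, 176, 352]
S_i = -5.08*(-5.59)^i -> [-5.08, 28.4, -158.74, 887.36, -4960.33]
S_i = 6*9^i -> [6, 54, 486, 4374, 39366]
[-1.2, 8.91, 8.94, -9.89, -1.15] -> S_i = Random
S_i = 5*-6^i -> [5, -30, 180, -1080, 6480]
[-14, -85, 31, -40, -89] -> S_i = Random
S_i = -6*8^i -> [-6, -48, -384, -3072, -24576]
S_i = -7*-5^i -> [-7, 35, -175, 875, -4375]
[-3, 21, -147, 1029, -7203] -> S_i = -3*-7^i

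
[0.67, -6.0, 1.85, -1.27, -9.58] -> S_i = Random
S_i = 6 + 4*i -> [6, 10, 14, 18, 22]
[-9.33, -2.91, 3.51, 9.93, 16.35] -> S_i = -9.33 + 6.42*i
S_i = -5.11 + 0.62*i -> [-5.11, -4.49, -3.87, -3.25, -2.63]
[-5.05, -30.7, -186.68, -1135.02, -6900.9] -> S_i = -5.05*6.08^i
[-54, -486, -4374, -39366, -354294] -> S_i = -54*9^i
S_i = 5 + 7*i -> [5, 12, 19, 26, 33]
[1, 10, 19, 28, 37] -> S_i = 1 + 9*i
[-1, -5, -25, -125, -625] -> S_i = -1*5^i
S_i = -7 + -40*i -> [-7, -47, -87, -127, -167]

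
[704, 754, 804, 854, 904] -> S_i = 704 + 50*i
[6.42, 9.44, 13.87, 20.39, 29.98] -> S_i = 6.42*1.47^i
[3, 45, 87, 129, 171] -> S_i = 3 + 42*i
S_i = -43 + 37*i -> [-43, -6, 31, 68, 105]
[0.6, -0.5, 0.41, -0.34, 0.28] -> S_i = 0.60*(-0.83)^i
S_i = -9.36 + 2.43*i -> [-9.36, -6.93, -4.5, -2.07, 0.36]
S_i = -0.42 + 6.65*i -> [-0.42, 6.23, 12.88, 19.53, 26.18]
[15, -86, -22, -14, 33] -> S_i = Random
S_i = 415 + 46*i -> [415, 461, 507, 553, 599]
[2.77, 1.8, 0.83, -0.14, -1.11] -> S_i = 2.77 + -0.97*i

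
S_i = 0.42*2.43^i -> [0.42, 1.02, 2.48, 6.03, 14.64]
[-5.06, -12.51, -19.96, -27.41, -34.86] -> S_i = -5.06 + -7.45*i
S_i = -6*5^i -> [-6, -30, -150, -750, -3750]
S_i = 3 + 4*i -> [3, 7, 11, 15, 19]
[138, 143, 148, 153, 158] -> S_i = 138 + 5*i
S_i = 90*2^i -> [90, 180, 360, 720, 1440]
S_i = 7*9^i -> [7, 63, 567, 5103, 45927]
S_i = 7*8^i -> [7, 56, 448, 3584, 28672]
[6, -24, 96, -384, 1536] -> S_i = 6*-4^i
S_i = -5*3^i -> [-5, -15, -45, -135, -405]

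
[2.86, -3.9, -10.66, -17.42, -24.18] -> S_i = 2.86 + -6.76*i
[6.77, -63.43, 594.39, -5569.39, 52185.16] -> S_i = 6.77*(-9.37)^i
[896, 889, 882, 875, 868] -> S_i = 896 + -7*i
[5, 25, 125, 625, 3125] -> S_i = 5*5^i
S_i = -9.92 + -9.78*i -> [-9.92, -19.7, -29.48, -39.26, -49.04]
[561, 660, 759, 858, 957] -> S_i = 561 + 99*i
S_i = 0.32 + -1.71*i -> [0.32, -1.39, -3.1, -4.81, -6.52]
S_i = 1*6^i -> [1, 6, 36, 216, 1296]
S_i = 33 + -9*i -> [33, 24, 15, 6, -3]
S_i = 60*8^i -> [60, 480, 3840, 30720, 245760]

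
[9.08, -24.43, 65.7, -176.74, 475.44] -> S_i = 9.08*(-2.69)^i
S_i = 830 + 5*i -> [830, 835, 840, 845, 850]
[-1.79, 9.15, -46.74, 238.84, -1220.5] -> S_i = -1.79*(-5.11)^i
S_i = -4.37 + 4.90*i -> [-4.37, 0.53, 5.43, 10.33, 15.23]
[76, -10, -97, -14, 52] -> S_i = Random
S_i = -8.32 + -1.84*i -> [-8.32, -10.16, -12.0, -13.84, -15.68]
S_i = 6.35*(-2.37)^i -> [6.35, -15.05, 35.67, -84.53, 200.34]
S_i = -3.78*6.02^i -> [-3.78, -22.76, -136.99, -824.67, -4964.53]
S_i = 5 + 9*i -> [5, 14, 23, 32, 41]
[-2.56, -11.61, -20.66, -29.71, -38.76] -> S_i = -2.56 + -9.05*i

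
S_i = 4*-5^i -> [4, -20, 100, -500, 2500]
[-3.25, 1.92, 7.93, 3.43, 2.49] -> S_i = Random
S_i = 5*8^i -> [5, 40, 320, 2560, 20480]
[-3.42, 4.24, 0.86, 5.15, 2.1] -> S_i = Random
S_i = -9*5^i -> [-9, -45, -225, -1125, -5625]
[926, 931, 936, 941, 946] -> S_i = 926 + 5*i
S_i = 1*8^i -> [1, 8, 64, 512, 4096]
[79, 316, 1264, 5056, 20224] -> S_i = 79*4^i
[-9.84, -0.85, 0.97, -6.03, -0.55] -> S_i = Random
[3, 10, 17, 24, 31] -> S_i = 3 + 7*i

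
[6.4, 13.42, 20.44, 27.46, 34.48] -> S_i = 6.40 + 7.02*i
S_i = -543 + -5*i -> [-543, -548, -553, -558, -563]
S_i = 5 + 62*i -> [5, 67, 129, 191, 253]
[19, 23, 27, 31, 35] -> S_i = 19 + 4*i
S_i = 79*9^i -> [79, 711, 6399, 57591, 518319]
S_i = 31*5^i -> [31, 155, 775, 3875, 19375]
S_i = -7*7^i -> [-7, -49, -343, -2401, -16807]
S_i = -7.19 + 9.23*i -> [-7.19, 2.04, 11.27, 20.5, 29.73]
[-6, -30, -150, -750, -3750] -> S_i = -6*5^i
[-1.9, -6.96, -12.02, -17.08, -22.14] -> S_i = -1.90 + -5.06*i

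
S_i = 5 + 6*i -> [5, 11, 17, 23, 29]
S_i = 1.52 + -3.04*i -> [1.52, -1.52, -4.56, -7.6, -10.64]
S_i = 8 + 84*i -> [8, 92, 176, 260, 344]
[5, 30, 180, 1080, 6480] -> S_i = 5*6^i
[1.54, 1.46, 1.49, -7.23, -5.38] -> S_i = Random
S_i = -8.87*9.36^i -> [-8.87, -83.02, -777.1, -7273.63, -68081.17]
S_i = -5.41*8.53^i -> [-5.41, -46.15, -393.64, -3357.72, -28641.34]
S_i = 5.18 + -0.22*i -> [5.18, 4.96, 4.74, 4.52, 4.3]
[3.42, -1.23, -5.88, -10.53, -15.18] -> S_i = 3.42 + -4.65*i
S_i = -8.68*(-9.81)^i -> [-8.68, 85.15, -835.33, 8194.58, -80388.84]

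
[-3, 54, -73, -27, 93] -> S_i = Random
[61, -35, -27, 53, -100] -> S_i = Random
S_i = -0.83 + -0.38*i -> [-0.83, -1.21, -1.59, -1.97, -2.35]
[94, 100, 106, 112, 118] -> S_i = 94 + 6*i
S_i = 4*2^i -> [4, 8, 16, 32, 64]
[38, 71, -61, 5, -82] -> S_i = Random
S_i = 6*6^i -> [6, 36, 216, 1296, 7776]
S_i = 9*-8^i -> [9, -72, 576, -4608, 36864]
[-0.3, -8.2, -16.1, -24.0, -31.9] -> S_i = -0.30 + -7.90*i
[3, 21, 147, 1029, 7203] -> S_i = 3*7^i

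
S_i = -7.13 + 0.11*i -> [-7.13, -7.02, -6.91, -6.8, -6.69]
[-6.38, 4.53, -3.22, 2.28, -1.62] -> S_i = -6.38*(-0.71)^i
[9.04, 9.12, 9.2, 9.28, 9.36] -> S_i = 9.04 + 0.08*i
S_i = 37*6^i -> [37, 222, 1332, 7992, 47952]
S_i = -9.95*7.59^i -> [-9.95, -75.52, -573.2, -4350.59, -33021.0]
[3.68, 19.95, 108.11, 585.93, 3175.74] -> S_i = 3.68*5.42^i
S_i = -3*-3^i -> [-3, 9, -27, 81, -243]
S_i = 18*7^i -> [18, 126, 882, 6174, 43218]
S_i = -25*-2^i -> [-25, 50, -100, 200, -400]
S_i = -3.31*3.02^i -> [-3.31, -10.0, -30.19, -91.17, -275.33]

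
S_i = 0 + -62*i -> [0, -62, -124, -186, -248]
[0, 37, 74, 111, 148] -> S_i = 0 + 37*i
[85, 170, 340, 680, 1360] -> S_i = 85*2^i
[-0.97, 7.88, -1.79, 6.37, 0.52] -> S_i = Random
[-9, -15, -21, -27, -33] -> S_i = -9 + -6*i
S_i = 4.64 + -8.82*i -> [4.64, -4.18, -13.0, -21.82, -30.64]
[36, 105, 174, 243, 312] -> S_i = 36 + 69*i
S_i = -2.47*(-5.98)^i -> [-2.47, 14.77, -88.33, 528.2, -3158.65]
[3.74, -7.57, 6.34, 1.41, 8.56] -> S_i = Random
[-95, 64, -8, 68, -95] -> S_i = Random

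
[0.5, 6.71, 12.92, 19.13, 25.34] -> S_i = 0.50 + 6.21*i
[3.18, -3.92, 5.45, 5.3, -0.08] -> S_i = Random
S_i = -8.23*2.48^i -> [-8.23, -20.41, -50.62, -125.53, -311.32]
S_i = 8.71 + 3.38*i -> [8.71, 12.09, 15.47, 18.85, 22.23]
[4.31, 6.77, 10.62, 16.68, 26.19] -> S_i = 4.31*1.57^i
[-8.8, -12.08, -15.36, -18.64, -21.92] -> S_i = -8.80 + -3.28*i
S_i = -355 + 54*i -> [-355, -301, -247, -193, -139]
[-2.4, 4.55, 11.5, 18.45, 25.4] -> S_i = -2.40 + 6.95*i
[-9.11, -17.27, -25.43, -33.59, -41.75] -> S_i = -9.11 + -8.16*i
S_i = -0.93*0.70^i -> [-0.93, -0.65, -0.46, -0.32, -0.22]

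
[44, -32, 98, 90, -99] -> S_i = Random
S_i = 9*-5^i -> [9, -45, 225, -1125, 5625]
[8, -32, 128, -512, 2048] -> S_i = 8*-4^i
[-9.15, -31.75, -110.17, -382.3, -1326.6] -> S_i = -9.15*3.47^i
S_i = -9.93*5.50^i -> [-9.93, -54.61, -300.38, -1652.1, -9086.57]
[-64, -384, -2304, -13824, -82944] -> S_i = -64*6^i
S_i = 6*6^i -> [6, 36, 216, 1296, 7776]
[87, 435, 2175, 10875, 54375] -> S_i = 87*5^i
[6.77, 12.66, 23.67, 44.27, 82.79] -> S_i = 6.77*1.87^i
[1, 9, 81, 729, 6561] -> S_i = 1*9^i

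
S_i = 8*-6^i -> [8, -48, 288, -1728, 10368]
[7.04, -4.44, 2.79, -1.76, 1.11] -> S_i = 7.04*(-0.63)^i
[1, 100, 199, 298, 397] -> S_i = 1 + 99*i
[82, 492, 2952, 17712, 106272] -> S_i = 82*6^i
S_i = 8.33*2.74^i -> [8.33, 22.82, 62.54, 171.35, 469.51]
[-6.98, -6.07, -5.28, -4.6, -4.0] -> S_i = -6.98*0.87^i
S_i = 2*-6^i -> [2, -12, 72, -432, 2592]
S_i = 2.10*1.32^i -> [2.1, 2.77, 3.66, 4.83, 6.38]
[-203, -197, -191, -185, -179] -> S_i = -203 + 6*i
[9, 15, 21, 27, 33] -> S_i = 9 + 6*i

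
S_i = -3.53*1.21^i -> [-3.53, -4.27, -5.17, -6.25, -7.57]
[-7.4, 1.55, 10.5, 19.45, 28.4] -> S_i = -7.40 + 8.95*i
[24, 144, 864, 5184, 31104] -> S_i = 24*6^i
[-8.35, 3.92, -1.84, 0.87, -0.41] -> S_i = -8.35*(-0.47)^i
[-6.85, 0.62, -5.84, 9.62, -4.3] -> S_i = Random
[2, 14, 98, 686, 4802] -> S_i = 2*7^i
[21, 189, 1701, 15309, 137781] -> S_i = 21*9^i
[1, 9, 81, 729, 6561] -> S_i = 1*9^i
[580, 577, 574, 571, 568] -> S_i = 580 + -3*i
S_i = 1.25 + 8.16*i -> [1.25, 9.41, 17.57, 25.73, 33.89]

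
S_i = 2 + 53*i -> [2, 55, 108, 161, 214]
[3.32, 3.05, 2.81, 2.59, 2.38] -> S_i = 3.32*0.92^i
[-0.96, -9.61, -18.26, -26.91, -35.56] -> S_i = -0.96 + -8.65*i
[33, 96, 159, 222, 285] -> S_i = 33 + 63*i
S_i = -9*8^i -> [-9, -72, -576, -4608, -36864]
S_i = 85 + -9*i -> [85, 76, 67, 58, 49]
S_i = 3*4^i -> [3, 12, 48, 192, 768]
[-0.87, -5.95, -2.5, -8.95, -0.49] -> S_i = Random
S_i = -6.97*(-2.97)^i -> [-6.97, 20.7, -61.48, 182.6, -542.32]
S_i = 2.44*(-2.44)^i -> [2.44, -5.95, 14.53, -35.45, 86.49]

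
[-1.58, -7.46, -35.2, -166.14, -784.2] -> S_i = -1.58*4.72^i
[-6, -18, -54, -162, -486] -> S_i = -6*3^i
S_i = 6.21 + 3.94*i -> [6.21, 10.15, 14.09, 18.03, 21.97]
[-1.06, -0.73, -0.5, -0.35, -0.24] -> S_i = -1.06*0.69^i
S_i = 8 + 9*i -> [8, 17, 26, 35, 44]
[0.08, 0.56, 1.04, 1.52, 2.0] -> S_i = 0.08 + 0.48*i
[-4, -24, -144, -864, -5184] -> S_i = -4*6^i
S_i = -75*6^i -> [-75, -450, -2700, -16200, -97200]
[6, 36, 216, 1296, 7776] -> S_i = 6*6^i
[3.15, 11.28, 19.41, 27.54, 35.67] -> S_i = 3.15 + 8.13*i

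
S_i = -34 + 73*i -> [-34, 39, 112, 185, 258]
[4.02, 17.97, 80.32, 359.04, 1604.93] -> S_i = 4.02*4.47^i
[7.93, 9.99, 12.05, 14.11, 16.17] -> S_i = 7.93 + 2.06*i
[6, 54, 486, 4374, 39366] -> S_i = 6*9^i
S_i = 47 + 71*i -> [47, 118, 189, 260, 331]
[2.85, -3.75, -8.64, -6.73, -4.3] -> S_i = Random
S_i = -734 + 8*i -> [-734, -726, -718, -710, -702]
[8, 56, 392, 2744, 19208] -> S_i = 8*7^i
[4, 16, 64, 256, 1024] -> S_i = 4*4^i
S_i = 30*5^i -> [30, 150, 750, 3750, 18750]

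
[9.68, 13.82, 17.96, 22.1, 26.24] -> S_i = 9.68 + 4.14*i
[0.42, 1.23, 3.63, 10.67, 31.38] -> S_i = 0.42*2.94^i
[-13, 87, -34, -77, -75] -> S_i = Random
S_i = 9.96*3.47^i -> [9.96, 34.56, 119.93, 416.15, 1444.03]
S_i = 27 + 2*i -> [27, 29, 31, 33, 35]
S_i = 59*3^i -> [59, 177, 531, 1593, 4779]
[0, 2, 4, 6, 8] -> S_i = 0 + 2*i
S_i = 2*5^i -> [2, 10, 50, 250, 1250]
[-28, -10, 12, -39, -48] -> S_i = Random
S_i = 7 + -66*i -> [7, -59, -125, -191, -257]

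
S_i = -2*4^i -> [-2, -8, -32, -128, -512]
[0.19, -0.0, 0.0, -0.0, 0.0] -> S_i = 0.19*(-0.02)^i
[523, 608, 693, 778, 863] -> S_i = 523 + 85*i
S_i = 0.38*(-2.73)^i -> [0.38, -1.04, 2.83, -7.73, 21.11]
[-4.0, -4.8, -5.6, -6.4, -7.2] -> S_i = -4.00 + -0.80*i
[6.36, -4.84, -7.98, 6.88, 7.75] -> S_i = Random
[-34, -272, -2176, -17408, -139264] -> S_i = -34*8^i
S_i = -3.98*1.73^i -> [-3.98, -6.89, -11.91, -20.61, -35.65]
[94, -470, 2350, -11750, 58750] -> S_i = 94*-5^i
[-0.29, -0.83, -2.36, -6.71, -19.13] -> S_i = -0.29*2.85^i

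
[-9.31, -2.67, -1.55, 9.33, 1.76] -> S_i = Random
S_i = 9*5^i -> [9, 45, 225, 1125, 5625]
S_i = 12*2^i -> [12, 24, 48, 96, 192]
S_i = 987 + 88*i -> [987, 1075, 1163, 1251, 1339]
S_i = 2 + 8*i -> [2, 10, 18, 26, 34]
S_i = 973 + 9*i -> [973, 982, 991, 1000, 1009]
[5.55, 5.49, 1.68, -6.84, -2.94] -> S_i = Random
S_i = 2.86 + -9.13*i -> [2.86, -6.27, -15.4, -24.53, -33.66]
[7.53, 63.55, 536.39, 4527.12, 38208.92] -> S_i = 7.53*8.44^i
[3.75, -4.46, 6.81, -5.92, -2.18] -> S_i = Random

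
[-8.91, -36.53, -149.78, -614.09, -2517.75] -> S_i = -8.91*4.10^i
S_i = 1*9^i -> [1, 9, 81, 729, 6561]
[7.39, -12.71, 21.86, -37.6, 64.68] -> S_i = 7.39*(-1.72)^i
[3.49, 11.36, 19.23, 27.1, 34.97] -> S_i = 3.49 + 7.87*i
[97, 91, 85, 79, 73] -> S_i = 97 + -6*i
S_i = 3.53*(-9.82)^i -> [3.53, -34.66, 340.41, -3342.79, 32826.2]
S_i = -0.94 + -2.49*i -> [-0.94, -3.43, -5.92, -8.41, -10.9]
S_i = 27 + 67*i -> [27, 94, 161, 228, 295]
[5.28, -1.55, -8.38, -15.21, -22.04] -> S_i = 5.28 + -6.83*i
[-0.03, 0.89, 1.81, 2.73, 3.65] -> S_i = -0.03 + 0.92*i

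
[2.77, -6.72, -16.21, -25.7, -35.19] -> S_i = 2.77 + -9.49*i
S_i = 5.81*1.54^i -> [5.81, 8.95, 13.78, 21.22, 32.68]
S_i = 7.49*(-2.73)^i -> [7.49, -20.45, 55.82, -152.39, 416.04]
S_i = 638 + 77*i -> [638, 715, 792, 869, 946]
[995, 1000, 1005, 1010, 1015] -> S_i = 995 + 5*i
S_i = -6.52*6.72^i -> [-6.52, -43.81, -294.43, -1978.59, -13296.11]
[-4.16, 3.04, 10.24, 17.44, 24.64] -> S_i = -4.16 + 7.20*i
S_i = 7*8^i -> [7, 56, 448, 3584, 28672]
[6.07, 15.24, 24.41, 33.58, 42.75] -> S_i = 6.07 + 9.17*i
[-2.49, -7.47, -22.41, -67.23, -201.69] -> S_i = -2.49*3.00^i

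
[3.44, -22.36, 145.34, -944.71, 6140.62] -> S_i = 3.44*(-6.50)^i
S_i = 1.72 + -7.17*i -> [1.72, -5.45, -12.62, -19.79, -26.96]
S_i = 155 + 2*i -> [155, 157, 159, 161, 163]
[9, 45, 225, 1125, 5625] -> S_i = 9*5^i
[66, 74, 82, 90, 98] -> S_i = 66 + 8*i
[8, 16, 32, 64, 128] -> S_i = 8*2^i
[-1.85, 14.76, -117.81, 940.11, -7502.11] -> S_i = -1.85*(-7.98)^i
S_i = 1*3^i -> [1, 3, 9, 27, 81]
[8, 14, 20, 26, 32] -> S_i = 8 + 6*i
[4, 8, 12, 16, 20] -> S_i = 4 + 4*i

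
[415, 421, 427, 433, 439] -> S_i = 415 + 6*i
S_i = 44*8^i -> [44, 352, 2816, 22528, 180224]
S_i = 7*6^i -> [7, 42, 252, 1512, 9072]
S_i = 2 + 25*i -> [2, 27, 52, 77, 102]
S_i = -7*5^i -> [-7, -35, -175, -875, -4375]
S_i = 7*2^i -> [7, 14, 28, 56, 112]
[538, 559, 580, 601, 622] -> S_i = 538 + 21*i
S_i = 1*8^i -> [1, 8, 64, 512, 4096]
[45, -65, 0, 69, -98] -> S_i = Random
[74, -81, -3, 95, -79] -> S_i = Random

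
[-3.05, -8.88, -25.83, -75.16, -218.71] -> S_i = -3.05*2.91^i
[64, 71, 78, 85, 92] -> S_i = 64 + 7*i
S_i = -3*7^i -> [-3, -21, -147, -1029, -7203]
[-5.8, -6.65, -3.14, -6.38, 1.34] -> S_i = Random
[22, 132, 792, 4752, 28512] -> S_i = 22*6^i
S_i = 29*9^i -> [29, 261, 2349, 21141, 190269]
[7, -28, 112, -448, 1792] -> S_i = 7*-4^i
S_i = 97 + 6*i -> [97, 103, 109, 115, 121]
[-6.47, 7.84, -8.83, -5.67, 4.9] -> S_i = Random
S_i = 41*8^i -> [41, 328, 2624, 20992, 167936]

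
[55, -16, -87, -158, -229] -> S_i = 55 + -71*i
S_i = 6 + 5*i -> [6, 11, 16, 21, 26]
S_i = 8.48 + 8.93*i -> [8.48, 17.41, 26.34, 35.27, 44.2]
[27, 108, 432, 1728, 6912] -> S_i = 27*4^i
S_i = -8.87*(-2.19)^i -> [-8.87, 19.43, -42.54, 93.17, -204.03]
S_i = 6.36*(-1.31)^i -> [6.36, -8.33, 10.91, -14.3, 18.73]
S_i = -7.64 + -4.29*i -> [-7.64, -11.93, -16.22, -20.51, -24.8]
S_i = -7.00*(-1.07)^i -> [-7.0, 7.49, -8.01, 8.58, -9.18]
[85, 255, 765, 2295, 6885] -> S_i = 85*3^i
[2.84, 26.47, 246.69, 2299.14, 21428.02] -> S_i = 2.84*9.32^i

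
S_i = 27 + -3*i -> [27, 24, 21, 18, 15]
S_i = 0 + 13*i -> [0, 13, 26, 39, 52]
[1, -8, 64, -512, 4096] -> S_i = 1*-8^i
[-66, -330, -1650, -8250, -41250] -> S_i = -66*5^i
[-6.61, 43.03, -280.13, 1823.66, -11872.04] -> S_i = -6.61*(-6.51)^i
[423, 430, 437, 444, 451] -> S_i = 423 + 7*i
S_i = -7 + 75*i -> [-7, 68, 143, 218, 293]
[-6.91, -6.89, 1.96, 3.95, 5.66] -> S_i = Random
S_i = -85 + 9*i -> [-85, -76, -67, -58, -49]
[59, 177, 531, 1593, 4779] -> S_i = 59*3^i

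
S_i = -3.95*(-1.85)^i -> [-3.95, 7.31, -13.52, 25.01, -46.27]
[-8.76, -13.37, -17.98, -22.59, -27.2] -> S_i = -8.76 + -4.61*i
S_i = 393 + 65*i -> [393, 458, 523, 588, 653]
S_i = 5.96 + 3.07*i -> [5.96, 9.03, 12.1, 15.17, 18.24]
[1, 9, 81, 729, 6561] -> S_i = 1*9^i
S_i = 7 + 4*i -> [7, 11, 15, 19, 23]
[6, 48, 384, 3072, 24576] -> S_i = 6*8^i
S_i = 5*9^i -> [5, 45, 405, 3645, 32805]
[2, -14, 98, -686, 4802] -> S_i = 2*-7^i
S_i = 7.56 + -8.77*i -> [7.56, -1.21, -9.98, -18.75, -27.52]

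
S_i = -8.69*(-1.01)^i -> [-8.69, 8.78, -8.86, 8.95, -9.04]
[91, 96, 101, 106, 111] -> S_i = 91 + 5*i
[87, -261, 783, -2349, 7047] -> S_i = 87*-3^i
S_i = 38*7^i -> [38, 266, 1862, 13034, 91238]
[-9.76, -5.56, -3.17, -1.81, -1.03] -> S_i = -9.76*0.57^i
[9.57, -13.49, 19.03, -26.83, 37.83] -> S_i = 9.57*(-1.41)^i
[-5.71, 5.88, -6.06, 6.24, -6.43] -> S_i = -5.71*(-1.03)^i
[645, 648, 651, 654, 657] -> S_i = 645 + 3*i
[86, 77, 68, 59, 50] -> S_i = 86 + -9*i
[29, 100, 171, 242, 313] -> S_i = 29 + 71*i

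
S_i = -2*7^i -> [-2, -14, -98, -686, -4802]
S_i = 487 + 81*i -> [487, 568, 649, 730, 811]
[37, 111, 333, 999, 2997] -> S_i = 37*3^i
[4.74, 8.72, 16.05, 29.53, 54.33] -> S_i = 4.74*1.84^i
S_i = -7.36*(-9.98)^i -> [-7.36, 73.45, -733.06, 7315.93, -73012.96]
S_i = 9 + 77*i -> [9, 86, 163, 240, 317]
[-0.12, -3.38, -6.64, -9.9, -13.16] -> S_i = -0.12 + -3.26*i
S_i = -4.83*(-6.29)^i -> [-4.83, 30.38, -191.09, 1201.99, -7560.49]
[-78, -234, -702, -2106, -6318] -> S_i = -78*3^i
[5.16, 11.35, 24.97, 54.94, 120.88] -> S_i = 5.16*2.20^i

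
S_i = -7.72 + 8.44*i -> [-7.72, 0.72, 9.16, 17.6, 26.04]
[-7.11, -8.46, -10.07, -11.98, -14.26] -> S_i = -7.11*1.19^i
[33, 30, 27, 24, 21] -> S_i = 33 + -3*i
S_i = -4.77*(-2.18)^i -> [-4.77, 10.4, -22.67, 49.42, -107.73]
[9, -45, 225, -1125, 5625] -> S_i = 9*-5^i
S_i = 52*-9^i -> [52, -468, 4212, -37908, 341172]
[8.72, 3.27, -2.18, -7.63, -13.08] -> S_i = 8.72 + -5.45*i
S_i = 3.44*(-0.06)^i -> [3.44, -0.21, 0.01, -0.0, 0.0]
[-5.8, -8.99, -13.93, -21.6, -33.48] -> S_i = -5.80*1.55^i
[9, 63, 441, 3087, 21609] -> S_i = 9*7^i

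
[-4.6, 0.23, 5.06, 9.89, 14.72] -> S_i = -4.60 + 4.83*i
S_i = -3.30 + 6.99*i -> [-3.3, 3.69, 10.68, 17.67, 24.66]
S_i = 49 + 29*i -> [49, 78, 107, 136, 165]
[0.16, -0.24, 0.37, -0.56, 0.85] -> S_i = 0.16*(-1.52)^i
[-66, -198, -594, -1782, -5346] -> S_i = -66*3^i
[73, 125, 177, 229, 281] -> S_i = 73 + 52*i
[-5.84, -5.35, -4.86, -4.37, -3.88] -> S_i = -5.84 + 0.49*i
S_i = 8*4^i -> [8, 32, 128, 512, 2048]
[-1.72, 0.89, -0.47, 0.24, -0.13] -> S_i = -1.72*(-0.52)^i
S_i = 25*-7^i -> [25, -175, 1225, -8575, 60025]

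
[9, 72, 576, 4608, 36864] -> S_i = 9*8^i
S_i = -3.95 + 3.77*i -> [-3.95, -0.18, 3.59, 7.36, 11.13]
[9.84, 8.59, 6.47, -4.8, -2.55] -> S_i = Random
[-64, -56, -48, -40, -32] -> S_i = -64 + 8*i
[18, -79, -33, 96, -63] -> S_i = Random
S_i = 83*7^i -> [83, 581, 4067, 28469, 199283]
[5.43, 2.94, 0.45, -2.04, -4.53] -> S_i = 5.43 + -2.49*i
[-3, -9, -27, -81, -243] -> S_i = -3*3^i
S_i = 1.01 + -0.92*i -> [1.01, 0.09, -0.83, -1.75, -2.67]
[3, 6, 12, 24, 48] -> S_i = 3*2^i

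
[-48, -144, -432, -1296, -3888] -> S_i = -48*3^i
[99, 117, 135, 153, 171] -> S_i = 99 + 18*i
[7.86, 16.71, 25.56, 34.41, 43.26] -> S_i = 7.86 + 8.85*i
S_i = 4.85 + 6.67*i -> [4.85, 11.52, 18.19, 24.86, 31.53]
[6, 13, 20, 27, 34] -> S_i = 6 + 7*i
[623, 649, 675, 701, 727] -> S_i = 623 + 26*i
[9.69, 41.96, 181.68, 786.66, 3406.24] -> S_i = 9.69*4.33^i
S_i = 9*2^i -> [9, 18, 36, 72, 144]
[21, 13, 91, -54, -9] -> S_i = Random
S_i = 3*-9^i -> [3, -27, 243, -2187, 19683]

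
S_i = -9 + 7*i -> [-9, -2, 5, 12, 19]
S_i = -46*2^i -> [-46, -92, -184, -368, -736]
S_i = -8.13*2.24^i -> [-8.13, -18.21, -40.79, -91.38, -204.68]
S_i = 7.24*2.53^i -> [7.24, 18.32, 46.34, 117.25, 296.63]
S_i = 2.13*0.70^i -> [2.13, 1.49, 1.04, 0.73, 0.51]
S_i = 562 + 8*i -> [562, 570, 578, 586, 594]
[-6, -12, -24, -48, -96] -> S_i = -6*2^i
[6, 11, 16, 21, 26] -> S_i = 6 + 5*i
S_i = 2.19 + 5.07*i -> [2.19, 7.26, 12.33, 17.4, 22.47]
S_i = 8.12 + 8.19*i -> [8.12, 16.31, 24.5, 32.69, 40.88]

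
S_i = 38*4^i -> [38, 152, 608, 2432, 9728]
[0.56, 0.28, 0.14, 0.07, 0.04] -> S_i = 0.56*0.50^i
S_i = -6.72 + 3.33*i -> [-6.72, -3.39, -0.06, 3.27, 6.6]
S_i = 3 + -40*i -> [3, -37, -77, -117, -157]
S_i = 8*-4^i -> [8, -32, 128, -512, 2048]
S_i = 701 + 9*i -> [701, 710, 719, 728, 737]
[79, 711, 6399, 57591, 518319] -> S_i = 79*9^i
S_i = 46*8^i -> [46, 368, 2944, 23552, 188416]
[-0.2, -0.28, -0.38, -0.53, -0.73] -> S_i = -0.20*1.38^i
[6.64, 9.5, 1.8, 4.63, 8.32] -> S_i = Random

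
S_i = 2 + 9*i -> [2, 11, 20, 29, 38]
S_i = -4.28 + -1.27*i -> [-4.28, -5.55, -6.82, -8.09, -9.36]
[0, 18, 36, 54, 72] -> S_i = 0 + 18*i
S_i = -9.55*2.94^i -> [-9.55, -28.08, -82.55, -242.69, -713.5]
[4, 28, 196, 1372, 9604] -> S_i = 4*7^i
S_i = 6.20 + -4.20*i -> [6.2, 2.0, -2.2, -6.4, -10.6]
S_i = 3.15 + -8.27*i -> [3.15, -5.12, -13.39, -21.66, -29.93]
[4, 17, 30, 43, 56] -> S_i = 4 + 13*i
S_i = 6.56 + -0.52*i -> [6.56, 6.04, 5.52, 5.0, 4.48]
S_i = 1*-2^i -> [1, -2, 4, -8, 16]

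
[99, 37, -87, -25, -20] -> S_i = Random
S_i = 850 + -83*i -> [850, 767, 684, 601, 518]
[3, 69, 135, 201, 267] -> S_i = 3 + 66*i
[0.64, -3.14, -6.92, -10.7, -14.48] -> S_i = 0.64 + -3.78*i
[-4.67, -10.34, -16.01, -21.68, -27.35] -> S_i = -4.67 + -5.67*i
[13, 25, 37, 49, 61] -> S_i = 13 + 12*i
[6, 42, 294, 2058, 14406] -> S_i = 6*7^i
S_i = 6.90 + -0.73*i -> [6.9, 6.17, 5.44, 4.71, 3.98]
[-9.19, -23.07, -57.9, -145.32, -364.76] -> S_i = -9.19*2.51^i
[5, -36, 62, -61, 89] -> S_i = Random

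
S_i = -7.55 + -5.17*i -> [-7.55, -12.72, -17.89, -23.06, -28.23]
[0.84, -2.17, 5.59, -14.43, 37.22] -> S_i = 0.84*(-2.58)^i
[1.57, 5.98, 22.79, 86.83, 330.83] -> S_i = 1.57*3.81^i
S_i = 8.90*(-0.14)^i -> [8.9, -1.25, 0.17, -0.02, 0.0]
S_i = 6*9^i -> [6, 54, 486, 4374, 39366]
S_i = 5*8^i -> [5, 40, 320, 2560, 20480]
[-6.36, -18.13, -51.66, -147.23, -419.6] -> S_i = -6.36*2.85^i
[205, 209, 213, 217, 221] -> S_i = 205 + 4*i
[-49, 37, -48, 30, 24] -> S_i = Random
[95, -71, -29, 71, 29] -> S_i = Random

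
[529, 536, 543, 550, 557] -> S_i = 529 + 7*i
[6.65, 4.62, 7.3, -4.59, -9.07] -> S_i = Random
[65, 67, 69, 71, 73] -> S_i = 65 + 2*i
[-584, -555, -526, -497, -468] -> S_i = -584 + 29*i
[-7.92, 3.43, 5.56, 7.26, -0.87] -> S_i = Random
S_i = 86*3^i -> [86, 258, 774, 2322, 6966]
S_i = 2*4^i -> [2, 8, 32, 128, 512]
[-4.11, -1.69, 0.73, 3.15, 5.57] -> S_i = -4.11 + 2.42*i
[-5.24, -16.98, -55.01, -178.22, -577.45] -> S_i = -5.24*3.24^i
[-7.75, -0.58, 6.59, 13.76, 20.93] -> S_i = -7.75 + 7.17*i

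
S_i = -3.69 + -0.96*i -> [-3.69, -4.65, -5.61, -6.57, -7.53]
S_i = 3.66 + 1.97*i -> [3.66, 5.63, 7.6, 9.57, 11.54]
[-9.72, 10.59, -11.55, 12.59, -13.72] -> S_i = -9.72*(-1.09)^i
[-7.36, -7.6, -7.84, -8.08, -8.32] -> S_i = -7.36 + -0.24*i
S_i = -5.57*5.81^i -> [-5.57, -32.36, -188.02, -1092.4, -6346.87]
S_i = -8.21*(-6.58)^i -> [-8.21, 54.02, -355.46, 2338.95, -15390.29]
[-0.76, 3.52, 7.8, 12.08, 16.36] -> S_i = -0.76 + 4.28*i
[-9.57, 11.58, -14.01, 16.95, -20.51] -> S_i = -9.57*(-1.21)^i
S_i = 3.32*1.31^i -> [3.32, 4.35, 5.7, 7.46, 9.78]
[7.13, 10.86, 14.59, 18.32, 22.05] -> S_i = 7.13 + 3.73*i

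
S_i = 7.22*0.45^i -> [7.22, 3.25, 1.46, 0.66, 0.3]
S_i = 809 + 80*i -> [809, 889, 969, 1049, 1129]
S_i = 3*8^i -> [3, 24, 192, 1536, 12288]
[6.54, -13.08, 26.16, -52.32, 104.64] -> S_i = 6.54*(-2.00)^i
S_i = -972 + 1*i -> [-972, -971, -970, -969, -968]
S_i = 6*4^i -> [6, 24, 96, 384, 1536]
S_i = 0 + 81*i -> [0, 81, 162, 243, 324]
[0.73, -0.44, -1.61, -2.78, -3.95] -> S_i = 0.73 + -1.17*i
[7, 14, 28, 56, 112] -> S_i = 7*2^i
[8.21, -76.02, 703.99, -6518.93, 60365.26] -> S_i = 8.21*(-9.26)^i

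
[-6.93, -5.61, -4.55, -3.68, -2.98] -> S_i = -6.93*0.81^i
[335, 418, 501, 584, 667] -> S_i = 335 + 83*i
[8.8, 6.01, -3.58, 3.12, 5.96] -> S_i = Random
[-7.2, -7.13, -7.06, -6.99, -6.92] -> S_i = -7.20 + 0.07*i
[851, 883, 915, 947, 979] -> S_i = 851 + 32*i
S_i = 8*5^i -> [8, 40, 200, 1000, 5000]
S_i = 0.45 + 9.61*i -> [0.45, 10.06, 19.67, 29.28, 38.89]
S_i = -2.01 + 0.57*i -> [-2.01, -1.44, -0.87, -0.3, 0.27]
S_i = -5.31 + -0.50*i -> [-5.31, -5.81, -6.31, -6.81, -7.31]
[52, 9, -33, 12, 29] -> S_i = Random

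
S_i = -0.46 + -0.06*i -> [-0.46, -0.52, -0.58, -0.64, -0.7]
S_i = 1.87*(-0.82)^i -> [1.87, -1.53, 1.26, -1.03, 0.85]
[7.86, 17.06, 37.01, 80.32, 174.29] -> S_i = 7.86*2.17^i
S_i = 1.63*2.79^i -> [1.63, 4.55, 12.69, 35.4, 98.77]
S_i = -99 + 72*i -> [-99, -27, 45, 117, 189]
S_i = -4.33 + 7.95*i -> [-4.33, 3.62, 11.57, 19.52, 27.47]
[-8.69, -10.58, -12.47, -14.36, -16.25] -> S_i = -8.69 + -1.89*i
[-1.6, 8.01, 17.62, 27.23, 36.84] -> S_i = -1.60 + 9.61*i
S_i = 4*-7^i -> [4, -28, 196, -1372, 9604]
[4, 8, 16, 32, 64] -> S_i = 4*2^i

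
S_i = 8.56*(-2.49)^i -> [8.56, -21.31, 53.07, -132.15, 329.06]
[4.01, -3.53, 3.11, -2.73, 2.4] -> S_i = 4.01*(-0.88)^i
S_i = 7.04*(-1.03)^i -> [7.04, -7.25, 7.47, -7.69, 7.92]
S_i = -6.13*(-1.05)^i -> [-6.13, 6.44, -6.76, 7.1, -7.45]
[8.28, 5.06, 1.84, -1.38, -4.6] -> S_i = 8.28 + -3.22*i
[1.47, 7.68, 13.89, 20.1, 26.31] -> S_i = 1.47 + 6.21*i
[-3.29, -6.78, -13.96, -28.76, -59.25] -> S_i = -3.29*2.06^i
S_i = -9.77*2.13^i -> [-9.77, -20.81, -44.33, -94.41, -201.1]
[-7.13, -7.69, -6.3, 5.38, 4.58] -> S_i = Random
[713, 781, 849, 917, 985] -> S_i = 713 + 68*i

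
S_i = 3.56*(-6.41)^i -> [3.56, -22.82, 146.27, -937.61, 6010.11]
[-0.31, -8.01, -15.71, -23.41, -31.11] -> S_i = -0.31 + -7.70*i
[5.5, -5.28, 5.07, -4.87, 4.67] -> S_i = 5.50*(-0.96)^i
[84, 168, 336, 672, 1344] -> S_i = 84*2^i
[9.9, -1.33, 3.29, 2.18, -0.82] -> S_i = Random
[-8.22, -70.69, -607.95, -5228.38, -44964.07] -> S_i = -8.22*8.60^i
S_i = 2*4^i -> [2, 8, 32, 128, 512]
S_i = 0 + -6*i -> [0, -6, -12, -18, -24]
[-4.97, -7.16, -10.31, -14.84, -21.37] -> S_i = -4.97*1.44^i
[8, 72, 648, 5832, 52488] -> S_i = 8*9^i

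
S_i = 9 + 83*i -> [9, 92, 175, 258, 341]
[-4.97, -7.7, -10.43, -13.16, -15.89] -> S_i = -4.97 + -2.73*i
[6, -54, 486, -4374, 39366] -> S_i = 6*-9^i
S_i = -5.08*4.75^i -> [-5.08, -24.13, -114.62, -544.43, -2586.06]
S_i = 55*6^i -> [55, 330, 1980, 11880, 71280]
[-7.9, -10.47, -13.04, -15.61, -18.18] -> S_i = -7.90 + -2.57*i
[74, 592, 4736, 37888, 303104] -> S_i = 74*8^i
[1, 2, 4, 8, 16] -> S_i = 1*2^i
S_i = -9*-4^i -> [-9, 36, -144, 576, -2304]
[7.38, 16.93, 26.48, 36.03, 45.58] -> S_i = 7.38 + 9.55*i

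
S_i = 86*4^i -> [86, 344, 1376, 5504, 22016]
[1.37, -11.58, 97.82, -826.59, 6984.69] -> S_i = 1.37*(-8.45)^i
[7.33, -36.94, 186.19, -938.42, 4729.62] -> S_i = 7.33*(-5.04)^i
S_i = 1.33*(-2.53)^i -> [1.33, -3.36, 8.51, -21.54, 54.49]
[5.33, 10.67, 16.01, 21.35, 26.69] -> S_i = 5.33 + 5.34*i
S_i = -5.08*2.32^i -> [-5.08, -11.79, -27.34, -63.43, -147.17]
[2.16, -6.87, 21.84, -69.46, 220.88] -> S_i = 2.16*(-3.18)^i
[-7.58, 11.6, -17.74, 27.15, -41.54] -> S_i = -7.58*(-1.53)^i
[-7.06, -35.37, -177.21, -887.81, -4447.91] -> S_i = -7.06*5.01^i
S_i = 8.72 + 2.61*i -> [8.72, 11.33, 13.94, 16.55, 19.16]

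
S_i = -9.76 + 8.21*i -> [-9.76, -1.55, 6.66, 14.87, 23.08]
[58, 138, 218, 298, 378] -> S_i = 58 + 80*i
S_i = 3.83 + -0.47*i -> [3.83, 3.36, 2.89, 2.42, 1.95]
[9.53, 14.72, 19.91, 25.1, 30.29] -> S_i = 9.53 + 5.19*i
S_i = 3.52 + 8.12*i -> [3.52, 11.64, 19.76, 27.88, 36.0]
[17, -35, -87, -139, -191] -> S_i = 17 + -52*i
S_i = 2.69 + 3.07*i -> [2.69, 5.76, 8.83, 11.9, 14.97]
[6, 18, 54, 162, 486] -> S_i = 6*3^i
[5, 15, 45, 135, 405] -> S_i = 5*3^i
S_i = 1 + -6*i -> [1, -5, -11, -17, -23]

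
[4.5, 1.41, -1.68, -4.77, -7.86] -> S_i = 4.50 + -3.09*i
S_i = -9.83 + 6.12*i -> [-9.83, -3.71, 2.41, 8.53, 14.65]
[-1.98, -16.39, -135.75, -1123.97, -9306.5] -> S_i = -1.98*8.28^i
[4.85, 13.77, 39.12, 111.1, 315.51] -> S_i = 4.85*2.84^i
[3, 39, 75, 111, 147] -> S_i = 3 + 36*i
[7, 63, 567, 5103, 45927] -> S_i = 7*9^i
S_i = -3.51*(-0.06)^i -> [-3.51, 0.21, -0.01, 0.0, -0.0]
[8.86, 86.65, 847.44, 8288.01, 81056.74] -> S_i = 8.86*9.78^i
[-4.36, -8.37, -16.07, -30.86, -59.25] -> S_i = -4.36*1.92^i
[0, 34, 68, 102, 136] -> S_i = 0 + 34*i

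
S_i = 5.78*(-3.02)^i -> [5.78, -17.46, 52.72, -159.2, 480.79]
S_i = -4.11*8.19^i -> [-4.11, -33.66, -275.68, -2257.84, -18491.73]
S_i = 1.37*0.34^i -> [1.37, 0.47, 0.16, 0.05, 0.02]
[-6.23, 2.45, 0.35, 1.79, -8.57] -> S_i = Random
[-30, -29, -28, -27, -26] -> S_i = -30 + 1*i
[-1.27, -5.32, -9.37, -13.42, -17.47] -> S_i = -1.27 + -4.05*i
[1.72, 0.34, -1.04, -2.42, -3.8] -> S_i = 1.72 + -1.38*i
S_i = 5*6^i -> [5, 30, 180, 1080, 6480]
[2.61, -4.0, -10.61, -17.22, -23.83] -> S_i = 2.61 + -6.61*i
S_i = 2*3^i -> [2, 6, 18, 54, 162]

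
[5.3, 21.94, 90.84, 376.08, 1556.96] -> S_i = 5.30*4.14^i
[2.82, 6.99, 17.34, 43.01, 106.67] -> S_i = 2.82*2.48^i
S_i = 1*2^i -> [1, 2, 4, 8, 16]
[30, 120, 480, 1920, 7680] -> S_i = 30*4^i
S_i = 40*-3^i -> [40, -120, 360, -1080, 3240]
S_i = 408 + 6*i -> [408, 414, 420, 426, 432]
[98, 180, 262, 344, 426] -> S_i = 98 + 82*i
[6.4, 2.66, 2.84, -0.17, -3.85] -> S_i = Random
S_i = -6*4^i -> [-6, -24, -96, -384, -1536]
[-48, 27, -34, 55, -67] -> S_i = Random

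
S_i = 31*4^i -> [31, 124, 496, 1984, 7936]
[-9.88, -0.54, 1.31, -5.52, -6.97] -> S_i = Random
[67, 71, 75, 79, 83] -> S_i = 67 + 4*i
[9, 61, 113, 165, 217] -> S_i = 9 + 52*i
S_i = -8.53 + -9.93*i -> [-8.53, -18.46, -28.39, -38.32, -48.25]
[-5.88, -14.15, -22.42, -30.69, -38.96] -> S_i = -5.88 + -8.27*i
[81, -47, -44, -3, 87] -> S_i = Random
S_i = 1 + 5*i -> [1, 6, 11, 16, 21]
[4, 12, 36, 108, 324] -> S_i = 4*3^i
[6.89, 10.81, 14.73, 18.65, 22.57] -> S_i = 6.89 + 3.92*i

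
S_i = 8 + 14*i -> [8, 22, 36, 50, 64]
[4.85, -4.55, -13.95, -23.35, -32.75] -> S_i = 4.85 + -9.40*i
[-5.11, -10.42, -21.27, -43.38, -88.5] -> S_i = -5.11*2.04^i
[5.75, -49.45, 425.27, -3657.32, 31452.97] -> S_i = 5.75*(-8.60)^i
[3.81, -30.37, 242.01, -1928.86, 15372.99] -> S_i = 3.81*(-7.97)^i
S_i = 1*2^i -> [1, 2, 4, 8, 16]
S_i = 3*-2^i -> [3, -6, 12, -24, 48]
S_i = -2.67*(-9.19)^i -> [-2.67, 24.54, -225.5, 2072.32, -19044.66]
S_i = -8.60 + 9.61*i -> [-8.6, 1.01, 10.62, 20.23, 29.84]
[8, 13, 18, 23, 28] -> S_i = 8 + 5*i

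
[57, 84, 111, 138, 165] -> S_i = 57 + 27*i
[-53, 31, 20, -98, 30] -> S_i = Random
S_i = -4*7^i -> [-4, -28, -196, -1372, -9604]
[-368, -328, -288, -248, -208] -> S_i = -368 + 40*i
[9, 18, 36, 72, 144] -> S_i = 9*2^i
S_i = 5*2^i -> [5, 10, 20, 40, 80]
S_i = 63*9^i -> [63, 567, 5103, 45927, 413343]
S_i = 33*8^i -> [33, 264, 2112, 16896, 135168]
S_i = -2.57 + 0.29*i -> [-2.57, -2.28, -1.99, -1.7, -1.41]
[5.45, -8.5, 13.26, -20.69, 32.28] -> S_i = 5.45*(-1.56)^i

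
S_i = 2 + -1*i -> [2, 1, 0, -1, -2]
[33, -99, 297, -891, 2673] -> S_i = 33*-3^i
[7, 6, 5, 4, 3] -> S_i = 7 + -1*i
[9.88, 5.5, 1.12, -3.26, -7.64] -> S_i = 9.88 + -4.38*i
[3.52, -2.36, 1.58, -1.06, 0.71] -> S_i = 3.52*(-0.67)^i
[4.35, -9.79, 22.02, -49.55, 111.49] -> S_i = 4.35*(-2.25)^i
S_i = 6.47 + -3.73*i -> [6.47, 2.74, -0.99, -4.72, -8.45]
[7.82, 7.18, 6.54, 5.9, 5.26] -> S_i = 7.82 + -0.64*i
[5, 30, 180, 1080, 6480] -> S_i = 5*6^i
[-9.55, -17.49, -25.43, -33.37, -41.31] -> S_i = -9.55 + -7.94*i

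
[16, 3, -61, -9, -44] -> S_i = Random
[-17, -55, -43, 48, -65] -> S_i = Random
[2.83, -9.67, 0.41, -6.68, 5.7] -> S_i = Random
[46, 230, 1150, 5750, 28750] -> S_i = 46*5^i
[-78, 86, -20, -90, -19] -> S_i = Random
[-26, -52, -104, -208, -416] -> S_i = -26*2^i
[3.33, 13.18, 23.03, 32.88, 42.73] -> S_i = 3.33 + 9.85*i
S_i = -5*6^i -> [-5, -30, -180, -1080, -6480]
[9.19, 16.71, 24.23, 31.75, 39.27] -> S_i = 9.19 + 7.52*i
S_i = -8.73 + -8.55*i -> [-8.73, -17.28, -25.83, -34.38, -42.93]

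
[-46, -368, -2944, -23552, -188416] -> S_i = -46*8^i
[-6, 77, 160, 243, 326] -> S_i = -6 + 83*i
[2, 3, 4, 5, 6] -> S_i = 2 + 1*i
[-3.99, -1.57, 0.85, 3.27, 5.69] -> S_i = -3.99 + 2.42*i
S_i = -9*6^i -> [-9, -54, -324, -1944, -11664]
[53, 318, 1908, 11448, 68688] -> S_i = 53*6^i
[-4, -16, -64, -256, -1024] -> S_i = -4*4^i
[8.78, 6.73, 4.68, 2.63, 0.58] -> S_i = 8.78 + -2.05*i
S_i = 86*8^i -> [86, 688, 5504, 44032, 352256]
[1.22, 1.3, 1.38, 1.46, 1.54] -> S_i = 1.22 + 0.08*i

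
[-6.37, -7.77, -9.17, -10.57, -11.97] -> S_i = -6.37 + -1.40*i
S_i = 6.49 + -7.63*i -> [6.49, -1.14, -8.77, -16.4, -24.03]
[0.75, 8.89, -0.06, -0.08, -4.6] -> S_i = Random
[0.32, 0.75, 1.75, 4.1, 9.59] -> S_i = 0.32*2.34^i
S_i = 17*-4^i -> [17, -68, 272, -1088, 4352]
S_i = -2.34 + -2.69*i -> [-2.34, -5.03, -7.72, -10.41, -13.1]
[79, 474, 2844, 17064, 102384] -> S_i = 79*6^i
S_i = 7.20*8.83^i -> [7.2, 63.58, 561.38, 4956.95, 43769.88]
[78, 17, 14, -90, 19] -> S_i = Random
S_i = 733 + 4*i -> [733, 737, 741, 745, 749]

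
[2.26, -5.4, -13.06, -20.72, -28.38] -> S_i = 2.26 + -7.66*i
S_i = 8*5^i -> [8, 40, 200, 1000, 5000]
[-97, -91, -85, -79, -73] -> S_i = -97 + 6*i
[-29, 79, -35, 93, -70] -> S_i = Random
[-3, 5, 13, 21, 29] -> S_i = -3 + 8*i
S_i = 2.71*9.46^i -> [2.71, 25.64, 242.52, 2294.26, 21703.7]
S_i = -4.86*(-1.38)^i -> [-4.86, 6.71, -9.26, 12.77, -17.63]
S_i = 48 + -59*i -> [48, -11, -70, -129, -188]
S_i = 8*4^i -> [8, 32, 128, 512, 2048]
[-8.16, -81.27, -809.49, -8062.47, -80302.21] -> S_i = -8.16*9.96^i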